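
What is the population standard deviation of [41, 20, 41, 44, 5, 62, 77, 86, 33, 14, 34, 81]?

25.452

Step 1: Compute the mean: 44.8333
Step 2: Sum of squared deviations from the mean: 7773.6667
Step 3: Population variance = 7773.6667 / 12 = 647.8056
Step 4: Standard deviation = sqrt(647.8056) = 25.452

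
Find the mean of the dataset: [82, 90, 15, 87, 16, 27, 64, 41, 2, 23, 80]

47.9091

Step 1: Sum all values: 82 + 90 + 15 + 87 + 16 + 27 + 64 + 41 + 2 + 23 + 80 = 527
Step 2: Count the number of values: n = 11
Step 3: Mean = sum / n = 527 / 11 = 47.9091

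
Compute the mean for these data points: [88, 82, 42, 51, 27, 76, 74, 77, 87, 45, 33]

62

Step 1: Sum all values: 88 + 82 + 42 + 51 + 27 + 76 + 74 + 77 + 87 + 45 + 33 = 682
Step 2: Count the number of values: n = 11
Step 3: Mean = sum / n = 682 / 11 = 62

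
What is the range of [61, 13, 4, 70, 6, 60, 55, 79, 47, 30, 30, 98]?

94

Step 1: Identify the maximum value: max = 98
Step 2: Identify the minimum value: min = 4
Step 3: Range = max - min = 98 - 4 = 94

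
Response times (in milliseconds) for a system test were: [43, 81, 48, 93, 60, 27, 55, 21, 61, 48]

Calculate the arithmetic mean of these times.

53.7

Step 1: Sum all values: 43 + 81 + 48 + 93 + 60 + 27 + 55 + 21 + 61 + 48 = 537
Step 2: Count the number of values: n = 10
Step 3: Mean = sum / n = 537 / 10 = 53.7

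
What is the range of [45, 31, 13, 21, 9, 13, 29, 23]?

36

Step 1: Identify the maximum value: max = 45
Step 2: Identify the minimum value: min = 9
Step 3: Range = max - min = 45 - 9 = 36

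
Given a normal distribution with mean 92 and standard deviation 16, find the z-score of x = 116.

1.5

Step 1: Recall the z-score formula: z = (x - mu) / sigma
Step 2: Substitute values: z = (116 - 92) / 16
Step 3: z = 24 / 16 = 1.5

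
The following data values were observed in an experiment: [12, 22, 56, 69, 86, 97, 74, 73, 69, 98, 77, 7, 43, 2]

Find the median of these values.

69

Step 1: Sort the data in ascending order: [2, 7, 12, 22, 43, 56, 69, 69, 73, 74, 77, 86, 97, 98]
Step 2: The number of values is n = 14.
Step 3: Since n is even, the median is the average of positions 7 and 8:
  Median = (69 + 69) / 2 = 69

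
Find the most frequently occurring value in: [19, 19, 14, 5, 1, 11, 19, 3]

19

Step 1: Count the frequency of each value:
  1: appears 1 time(s)
  3: appears 1 time(s)
  5: appears 1 time(s)
  11: appears 1 time(s)
  14: appears 1 time(s)
  19: appears 3 time(s)
Step 2: The value 19 appears most frequently (3 times).
Step 3: Mode = 19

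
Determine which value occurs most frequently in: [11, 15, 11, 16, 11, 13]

11

Step 1: Count the frequency of each value:
  11: appears 3 time(s)
  13: appears 1 time(s)
  15: appears 1 time(s)
  16: appears 1 time(s)
Step 2: The value 11 appears most frequently (3 times).
Step 3: Mode = 11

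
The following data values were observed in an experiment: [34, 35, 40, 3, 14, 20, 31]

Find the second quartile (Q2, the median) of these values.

31

Step 1: Sort the data: [3, 14, 20, 31, 34, 35, 40]
Step 2: n = 7
Step 3: Q2 is the median. Since n is odd, it is the middle value at position 4: 31
Step 4: Q2 = 31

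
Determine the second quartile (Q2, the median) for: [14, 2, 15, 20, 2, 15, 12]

14

Step 1: Sort the data: [2, 2, 12, 14, 15, 15, 20]
Step 2: n = 7
Step 3: Q2 is the median. Since n is odd, it is the middle value at position 4: 14
Step 4: Q2 = 14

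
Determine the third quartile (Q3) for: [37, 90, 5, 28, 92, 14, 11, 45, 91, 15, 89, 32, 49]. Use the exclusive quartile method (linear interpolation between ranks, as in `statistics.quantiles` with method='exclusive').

89.5

Step 1: Sort the data: [5, 11, 14, 15, 28, 32, 37, 45, 49, 89, 90, 91, 92]
Step 2: n = 13
Step 3: Using the exclusive quartile method:
  Q1 = 14.5
  Q2 (median) = 37
  Q3 = 89.5
  IQR = Q3 - Q1 = 89.5 - 14.5 = 75
Step 4: Q3 = 89.5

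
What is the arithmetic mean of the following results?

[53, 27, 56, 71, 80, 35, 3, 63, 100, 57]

54.5

Step 1: Sum all values: 53 + 27 + 56 + 71 + 80 + 35 + 3 + 63 + 100 + 57 = 545
Step 2: Count the number of values: n = 10
Step 3: Mean = sum / n = 545 / 10 = 54.5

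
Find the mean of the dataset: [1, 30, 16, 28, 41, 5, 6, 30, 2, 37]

19.6

Step 1: Sum all values: 1 + 30 + 16 + 28 + 41 + 5 + 6 + 30 + 2 + 37 = 196
Step 2: Count the number of values: n = 10
Step 3: Mean = sum / n = 196 / 10 = 19.6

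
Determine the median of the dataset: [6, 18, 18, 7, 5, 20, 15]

15

Step 1: Sort the data in ascending order: [5, 6, 7, 15, 18, 18, 20]
Step 2: The number of values is n = 7.
Step 3: Since n is odd, the median is the middle value at position 4: 15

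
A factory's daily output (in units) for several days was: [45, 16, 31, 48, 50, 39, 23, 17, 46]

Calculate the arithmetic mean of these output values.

35

Step 1: Sum all values: 45 + 16 + 31 + 48 + 50 + 39 + 23 + 17 + 46 = 315
Step 2: Count the number of values: n = 9
Step 3: Mean = sum / n = 315 / 9 = 35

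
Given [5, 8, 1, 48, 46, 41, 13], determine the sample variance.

435.1429

Step 1: Compute the mean: (5 + 8 + 1 + 48 + 46 + 41 + 13) / 7 = 23.1429
Step 2: Compute squared deviations from the mean:
  (5 - 23.1429)^2 = 329.1633
  (8 - 23.1429)^2 = 229.3061
  (1 - 23.1429)^2 = 490.3061
  (48 - 23.1429)^2 = 617.8776
  (46 - 23.1429)^2 = 522.449
  (41 - 23.1429)^2 = 318.8776
  (13 - 23.1429)^2 = 102.8776
Step 3: Sum of squared deviations = 2610.8571
Step 4: Sample variance = 2610.8571 / 6 = 435.1429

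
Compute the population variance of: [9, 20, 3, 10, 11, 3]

32.8889

Step 1: Compute the mean: (9 + 20 + 3 + 10 + 11 + 3) / 6 = 9.3333
Step 2: Compute squared deviations from the mean:
  (9 - 9.3333)^2 = 0.1111
  (20 - 9.3333)^2 = 113.7778
  (3 - 9.3333)^2 = 40.1111
  (10 - 9.3333)^2 = 0.4444
  (11 - 9.3333)^2 = 2.7778
  (3 - 9.3333)^2 = 40.1111
Step 3: Sum of squared deviations = 197.3333
Step 4: Population variance = 197.3333 / 6 = 32.8889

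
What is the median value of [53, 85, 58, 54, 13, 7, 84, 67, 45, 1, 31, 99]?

53.5

Step 1: Sort the data in ascending order: [1, 7, 13, 31, 45, 53, 54, 58, 67, 84, 85, 99]
Step 2: The number of values is n = 12.
Step 3: Since n is even, the median is the average of positions 6 and 7:
  Median = (53 + 54) / 2 = 53.5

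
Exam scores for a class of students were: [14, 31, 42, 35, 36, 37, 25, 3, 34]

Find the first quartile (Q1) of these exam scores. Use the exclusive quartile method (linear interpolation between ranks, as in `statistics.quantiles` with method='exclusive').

19.5

Step 1: Sort the data: [3, 14, 25, 31, 34, 35, 36, 37, 42]
Step 2: n = 9
Step 3: Using the exclusive quartile method:
  Q1 = 19.5
  Q2 (median) = 34
  Q3 = 36.5
  IQR = Q3 - Q1 = 36.5 - 19.5 = 17
Step 4: Q1 = 19.5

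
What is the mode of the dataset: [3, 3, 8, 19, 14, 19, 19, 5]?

19

Step 1: Count the frequency of each value:
  3: appears 2 time(s)
  5: appears 1 time(s)
  8: appears 1 time(s)
  14: appears 1 time(s)
  19: appears 3 time(s)
Step 2: The value 19 appears most frequently (3 times).
Step 3: Mode = 19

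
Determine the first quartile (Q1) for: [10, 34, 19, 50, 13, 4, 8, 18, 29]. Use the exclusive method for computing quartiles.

9

Step 1: Sort the data: [4, 8, 10, 13, 18, 19, 29, 34, 50]
Step 2: n = 9
Step 3: Using the exclusive quartile method:
  Q1 = 9
  Q2 (median) = 18
  Q3 = 31.5
  IQR = Q3 - Q1 = 31.5 - 9 = 22.5
Step 4: Q1 = 9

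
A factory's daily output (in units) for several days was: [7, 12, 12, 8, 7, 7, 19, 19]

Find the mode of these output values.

7

Step 1: Count the frequency of each value:
  7: appears 3 time(s)
  8: appears 1 time(s)
  12: appears 2 time(s)
  19: appears 2 time(s)
Step 2: The value 7 appears most frequently (3 times).
Step 3: Mode = 7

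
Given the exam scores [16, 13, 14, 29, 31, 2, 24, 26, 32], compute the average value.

20.7778

Step 1: Sum all values: 16 + 13 + 14 + 29 + 31 + 2 + 24 + 26 + 32 = 187
Step 2: Count the number of values: n = 9
Step 3: Mean = sum / n = 187 / 9 = 20.7778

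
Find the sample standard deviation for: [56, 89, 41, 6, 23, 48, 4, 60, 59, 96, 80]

30.995

Step 1: Compute the mean: 51.0909
Step 2: Sum of squared deviations from the mean: 9606.9091
Step 3: Sample variance = 9606.9091 / 10 = 960.6909
Step 4: Standard deviation = sqrt(960.6909) = 30.995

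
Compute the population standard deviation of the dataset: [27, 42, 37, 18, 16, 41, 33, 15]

10.4993

Step 1: Compute the mean: 28.625
Step 2: Sum of squared deviations from the mean: 881.875
Step 3: Population variance = 881.875 / 8 = 110.2344
Step 4: Standard deviation = sqrt(110.2344) = 10.4993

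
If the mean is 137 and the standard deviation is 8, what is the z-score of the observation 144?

0.875

Step 1: Recall the z-score formula: z = (x - mu) / sigma
Step 2: Substitute values: z = (144 - 137) / 8
Step 3: z = 7 / 8 = 0.875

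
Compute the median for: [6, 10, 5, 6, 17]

6

Step 1: Sort the data in ascending order: [5, 6, 6, 10, 17]
Step 2: The number of values is n = 5.
Step 3: Since n is odd, the median is the middle value at position 3: 6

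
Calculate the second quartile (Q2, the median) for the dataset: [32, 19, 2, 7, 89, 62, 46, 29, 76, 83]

39

Step 1: Sort the data: [2, 7, 19, 29, 32, 46, 62, 76, 83, 89]
Step 2: n = 10
Step 3: Q2 is the median. Since n is even, it is the average of the values at positions 5 and 6:
  Q2 = (32 + 46) / 2 = 39
Step 4: Q2 = 39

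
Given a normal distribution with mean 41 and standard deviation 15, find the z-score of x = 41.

0

Step 1: Recall the z-score formula: z = (x - mu) / sigma
Step 2: Substitute values: z = (41 - 41) / 15
Step 3: z = 0 / 15 = 0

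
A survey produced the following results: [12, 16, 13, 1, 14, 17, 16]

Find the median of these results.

14

Step 1: Sort the data in ascending order: [1, 12, 13, 14, 16, 16, 17]
Step 2: The number of values is n = 7.
Step 3: Since n is odd, the median is the middle value at position 4: 14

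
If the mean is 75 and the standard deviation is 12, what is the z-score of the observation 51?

-2

Step 1: Recall the z-score formula: z = (x - mu) / sigma
Step 2: Substitute values: z = (51 - 75) / 12
Step 3: z = -24 / 12 = -2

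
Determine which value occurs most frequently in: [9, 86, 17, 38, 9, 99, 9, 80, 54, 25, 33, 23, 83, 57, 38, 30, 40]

9

Step 1: Count the frequency of each value:
  9: appears 3 time(s)
  17: appears 1 time(s)
  23: appears 1 time(s)
  25: appears 1 time(s)
  30: appears 1 time(s)
  33: appears 1 time(s)
  38: appears 2 time(s)
  40: appears 1 time(s)
  54: appears 1 time(s)
  57: appears 1 time(s)
  80: appears 1 time(s)
  83: appears 1 time(s)
  86: appears 1 time(s)
  99: appears 1 time(s)
Step 2: The value 9 appears most frequently (3 times).
Step 3: Mode = 9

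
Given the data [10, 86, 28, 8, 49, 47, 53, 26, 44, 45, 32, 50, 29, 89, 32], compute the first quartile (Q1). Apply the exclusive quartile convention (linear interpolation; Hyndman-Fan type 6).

28

Step 1: Sort the data: [8, 10, 26, 28, 29, 32, 32, 44, 45, 47, 49, 50, 53, 86, 89]
Step 2: n = 15
Step 3: Using the exclusive quartile method:
  Q1 = 28
  Q2 (median) = 44
  Q3 = 50
  IQR = Q3 - Q1 = 50 - 28 = 22
Step 4: Q1 = 28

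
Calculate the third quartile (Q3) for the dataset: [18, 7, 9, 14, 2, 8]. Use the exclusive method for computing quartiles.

15

Step 1: Sort the data: [2, 7, 8, 9, 14, 18]
Step 2: n = 6
Step 3: Using the exclusive quartile method:
  Q1 = 5.75
  Q2 (median) = 8.5
  Q3 = 15
  IQR = Q3 - Q1 = 15 - 5.75 = 9.25
Step 4: Q3 = 15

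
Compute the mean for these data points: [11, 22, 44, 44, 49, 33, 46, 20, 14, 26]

30.9

Step 1: Sum all values: 11 + 22 + 44 + 44 + 49 + 33 + 46 + 20 + 14 + 26 = 309
Step 2: Count the number of values: n = 10
Step 3: Mean = sum / n = 309 / 10 = 30.9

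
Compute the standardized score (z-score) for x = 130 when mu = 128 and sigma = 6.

0.3333

Step 1: Recall the z-score formula: z = (x - mu) / sigma
Step 2: Substitute values: z = (130 - 128) / 6
Step 3: z = 2 / 6 = 0.3333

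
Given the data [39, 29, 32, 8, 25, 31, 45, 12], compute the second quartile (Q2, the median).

30

Step 1: Sort the data: [8, 12, 25, 29, 31, 32, 39, 45]
Step 2: n = 8
Step 3: Q2 is the median. Since n is even, it is the average of the values at positions 4 and 5:
  Q2 = (29 + 31) / 2 = 30
Step 4: Q2 = 30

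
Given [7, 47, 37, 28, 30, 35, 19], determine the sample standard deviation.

12.9743

Step 1: Compute the mean: 29
Step 2: Sum of squared deviations from the mean: 1010
Step 3: Sample variance = 1010 / 6 = 168.3333
Step 4: Standard deviation = sqrt(168.3333) = 12.9743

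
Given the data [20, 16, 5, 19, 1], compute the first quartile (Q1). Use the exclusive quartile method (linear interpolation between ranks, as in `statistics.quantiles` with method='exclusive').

3

Step 1: Sort the data: [1, 5, 16, 19, 20]
Step 2: n = 5
Step 3: Using the exclusive quartile method:
  Q1 = 3
  Q2 (median) = 16
  Q3 = 19.5
  IQR = Q3 - Q1 = 19.5 - 3 = 16.5
Step 4: Q1 = 3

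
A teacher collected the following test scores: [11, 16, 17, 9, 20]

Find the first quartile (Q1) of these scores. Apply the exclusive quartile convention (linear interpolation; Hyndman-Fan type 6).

10

Step 1: Sort the data: [9, 11, 16, 17, 20]
Step 2: n = 5
Step 3: Using the exclusive quartile method:
  Q1 = 10
  Q2 (median) = 16
  Q3 = 18.5
  IQR = Q3 - Q1 = 18.5 - 10 = 8.5
Step 4: Q1 = 10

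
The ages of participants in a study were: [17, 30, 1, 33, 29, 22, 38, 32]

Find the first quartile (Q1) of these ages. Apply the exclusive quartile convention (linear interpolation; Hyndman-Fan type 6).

18.25

Step 1: Sort the data: [1, 17, 22, 29, 30, 32, 33, 38]
Step 2: n = 8
Step 3: Using the exclusive quartile method:
  Q1 = 18.25
  Q2 (median) = 29.5
  Q3 = 32.75
  IQR = Q3 - Q1 = 32.75 - 18.25 = 14.5
Step 4: Q1 = 18.25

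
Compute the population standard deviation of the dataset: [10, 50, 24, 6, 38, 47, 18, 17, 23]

14.8132

Step 1: Compute the mean: 25.8889
Step 2: Sum of squared deviations from the mean: 1974.8889
Step 3: Population variance = 1974.8889 / 9 = 219.4321
Step 4: Standard deviation = sqrt(219.4321) = 14.8132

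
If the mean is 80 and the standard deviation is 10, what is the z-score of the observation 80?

0

Step 1: Recall the z-score formula: z = (x - mu) / sigma
Step 2: Substitute values: z = (80 - 80) / 10
Step 3: z = 0 / 10 = 0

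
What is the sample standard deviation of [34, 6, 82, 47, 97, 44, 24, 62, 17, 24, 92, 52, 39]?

28.6862

Step 1: Compute the mean: 47.6923
Step 2: Sum of squared deviations from the mean: 9874.7692
Step 3: Sample variance = 9874.7692 / 12 = 822.8974
Step 4: Standard deviation = sqrt(822.8974) = 28.6862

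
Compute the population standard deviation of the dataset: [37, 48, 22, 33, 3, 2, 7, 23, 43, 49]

17.1991

Step 1: Compute the mean: 26.7
Step 2: Sum of squared deviations from the mean: 2958.1
Step 3: Population variance = 2958.1 / 10 = 295.81
Step 4: Standard deviation = sqrt(295.81) = 17.1991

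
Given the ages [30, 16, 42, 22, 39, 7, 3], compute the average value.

22.7143

Step 1: Sum all values: 30 + 16 + 42 + 22 + 39 + 7 + 3 = 159
Step 2: Count the number of values: n = 7
Step 3: Mean = sum / n = 159 / 7 = 22.7143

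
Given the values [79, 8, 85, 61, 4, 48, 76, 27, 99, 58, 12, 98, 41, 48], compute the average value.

53.1429

Step 1: Sum all values: 79 + 8 + 85 + 61 + 4 + 48 + 76 + 27 + 99 + 58 + 12 + 98 + 41 + 48 = 744
Step 2: Count the number of values: n = 14
Step 3: Mean = sum / n = 744 / 14 = 53.1429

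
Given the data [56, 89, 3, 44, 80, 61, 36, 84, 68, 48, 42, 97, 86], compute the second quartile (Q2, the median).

61

Step 1: Sort the data: [3, 36, 42, 44, 48, 56, 61, 68, 80, 84, 86, 89, 97]
Step 2: n = 13
Step 3: Q2 is the median. Since n is odd, it is the middle value at position 7: 61
Step 4: Q2 = 61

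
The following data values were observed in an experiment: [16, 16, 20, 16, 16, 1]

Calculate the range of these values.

19

Step 1: Identify the maximum value: max = 20
Step 2: Identify the minimum value: min = 1
Step 3: Range = max - min = 20 - 1 = 19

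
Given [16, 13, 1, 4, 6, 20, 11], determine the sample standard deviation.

6.8173

Step 1: Compute the mean: 10.1429
Step 2: Sum of squared deviations from the mean: 278.8571
Step 3: Sample variance = 278.8571 / 6 = 46.4762
Step 4: Standard deviation = sqrt(46.4762) = 6.8173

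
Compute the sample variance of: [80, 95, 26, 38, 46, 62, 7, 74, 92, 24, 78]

898.2727

Step 1: Compute the mean: (80 + 95 + 26 + 38 + 46 + 62 + 7 + 74 + 92 + 24 + 78) / 11 = 56.5455
Step 2: Compute squared deviations from the mean:
  (80 - 56.5455)^2 = 550.1157
  (95 - 56.5455)^2 = 1478.7521
  (26 - 56.5455)^2 = 933.0248
  (38 - 56.5455)^2 = 343.9339
  (46 - 56.5455)^2 = 111.2066
  (62 - 56.5455)^2 = 29.7521
  (7 - 56.5455)^2 = 2454.7521
  (74 - 56.5455)^2 = 304.6612
  (92 - 56.5455)^2 = 1257.0248
  (24 - 56.5455)^2 = 1059.2066
  (78 - 56.5455)^2 = 460.2975
Step 3: Sum of squared deviations = 8982.7273
Step 4: Sample variance = 8982.7273 / 10 = 898.2727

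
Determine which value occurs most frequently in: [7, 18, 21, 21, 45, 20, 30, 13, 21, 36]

21

Step 1: Count the frequency of each value:
  7: appears 1 time(s)
  13: appears 1 time(s)
  18: appears 1 time(s)
  20: appears 1 time(s)
  21: appears 3 time(s)
  30: appears 1 time(s)
  36: appears 1 time(s)
  45: appears 1 time(s)
Step 2: The value 21 appears most frequently (3 times).
Step 3: Mode = 21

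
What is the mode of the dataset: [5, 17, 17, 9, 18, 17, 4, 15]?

17

Step 1: Count the frequency of each value:
  4: appears 1 time(s)
  5: appears 1 time(s)
  9: appears 1 time(s)
  15: appears 1 time(s)
  17: appears 3 time(s)
  18: appears 1 time(s)
Step 2: The value 17 appears most frequently (3 times).
Step 3: Mode = 17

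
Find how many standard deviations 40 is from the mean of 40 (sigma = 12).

0

Step 1: Recall the z-score formula: z = (x - mu) / sigma
Step 2: Substitute values: z = (40 - 40) / 12
Step 3: z = 0 / 12 = 0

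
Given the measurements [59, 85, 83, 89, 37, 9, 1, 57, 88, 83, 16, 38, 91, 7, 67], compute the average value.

54

Step 1: Sum all values: 59 + 85 + 83 + 89 + 37 + 9 + 1 + 57 + 88 + 83 + 16 + 38 + 91 + 7 + 67 = 810
Step 2: Count the number of values: n = 15
Step 3: Mean = sum / n = 810 / 15 = 54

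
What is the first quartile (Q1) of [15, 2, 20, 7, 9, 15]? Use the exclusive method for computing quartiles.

5.75

Step 1: Sort the data: [2, 7, 9, 15, 15, 20]
Step 2: n = 6
Step 3: Using the exclusive quartile method:
  Q1 = 5.75
  Q2 (median) = 12
  Q3 = 16.25
  IQR = Q3 - Q1 = 16.25 - 5.75 = 10.5
Step 4: Q1 = 5.75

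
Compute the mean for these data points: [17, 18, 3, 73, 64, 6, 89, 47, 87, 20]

42.4

Step 1: Sum all values: 17 + 18 + 3 + 73 + 64 + 6 + 89 + 47 + 87 + 20 = 424
Step 2: Count the number of values: n = 10
Step 3: Mean = sum / n = 424 / 10 = 42.4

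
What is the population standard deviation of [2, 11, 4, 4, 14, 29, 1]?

9.1918

Step 1: Compute the mean: 9.2857
Step 2: Sum of squared deviations from the mean: 591.4286
Step 3: Population variance = 591.4286 / 7 = 84.4898
Step 4: Standard deviation = sqrt(84.4898) = 9.1918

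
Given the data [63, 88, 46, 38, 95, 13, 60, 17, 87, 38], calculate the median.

53

Step 1: Sort the data in ascending order: [13, 17, 38, 38, 46, 60, 63, 87, 88, 95]
Step 2: The number of values is n = 10.
Step 3: Since n is even, the median is the average of positions 5 and 6:
  Median = (46 + 60) / 2 = 53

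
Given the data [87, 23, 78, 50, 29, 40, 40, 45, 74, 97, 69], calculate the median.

50

Step 1: Sort the data in ascending order: [23, 29, 40, 40, 45, 50, 69, 74, 78, 87, 97]
Step 2: The number of values is n = 11.
Step 3: Since n is odd, the median is the middle value at position 6: 50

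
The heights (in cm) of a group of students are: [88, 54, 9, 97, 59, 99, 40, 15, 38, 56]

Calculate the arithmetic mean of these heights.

55.5

Step 1: Sum all values: 88 + 54 + 9 + 97 + 59 + 99 + 40 + 15 + 38 + 56 = 555
Step 2: Count the number of values: n = 10
Step 3: Mean = sum / n = 555 / 10 = 55.5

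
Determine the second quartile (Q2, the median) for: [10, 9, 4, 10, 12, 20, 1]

10

Step 1: Sort the data: [1, 4, 9, 10, 10, 12, 20]
Step 2: n = 7
Step 3: Q2 is the median. Since n is odd, it is the middle value at position 4: 10
Step 4: Q2 = 10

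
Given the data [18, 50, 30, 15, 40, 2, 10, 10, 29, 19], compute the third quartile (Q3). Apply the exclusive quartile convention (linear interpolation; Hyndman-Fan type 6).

32.5

Step 1: Sort the data: [2, 10, 10, 15, 18, 19, 29, 30, 40, 50]
Step 2: n = 10
Step 3: Using the exclusive quartile method:
  Q1 = 10
  Q2 (median) = 18.5
  Q3 = 32.5
  IQR = Q3 - Q1 = 32.5 - 10 = 22.5
Step 4: Q3 = 32.5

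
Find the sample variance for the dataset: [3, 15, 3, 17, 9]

42.8

Step 1: Compute the mean: (3 + 15 + 3 + 17 + 9) / 5 = 9.4
Step 2: Compute squared deviations from the mean:
  (3 - 9.4)^2 = 40.96
  (15 - 9.4)^2 = 31.36
  (3 - 9.4)^2 = 40.96
  (17 - 9.4)^2 = 57.76
  (9 - 9.4)^2 = 0.16
Step 3: Sum of squared deviations = 171.2
Step 4: Sample variance = 171.2 / 4 = 42.8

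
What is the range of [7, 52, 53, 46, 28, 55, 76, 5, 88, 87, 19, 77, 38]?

83

Step 1: Identify the maximum value: max = 88
Step 2: Identify the minimum value: min = 5
Step 3: Range = max - min = 88 - 5 = 83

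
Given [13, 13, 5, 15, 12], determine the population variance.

11.84

Step 1: Compute the mean: (13 + 13 + 5 + 15 + 12) / 5 = 11.6
Step 2: Compute squared deviations from the mean:
  (13 - 11.6)^2 = 1.96
  (13 - 11.6)^2 = 1.96
  (5 - 11.6)^2 = 43.56
  (15 - 11.6)^2 = 11.56
  (12 - 11.6)^2 = 0.16
Step 3: Sum of squared deviations = 59.2
Step 4: Population variance = 59.2 / 5 = 11.84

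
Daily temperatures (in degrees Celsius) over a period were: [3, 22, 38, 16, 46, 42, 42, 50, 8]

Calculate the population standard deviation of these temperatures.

16.5999

Step 1: Compute the mean: 29.6667
Step 2: Sum of squared deviations from the mean: 2480
Step 3: Population variance = 2480 / 9 = 275.5556
Step 4: Standard deviation = sqrt(275.5556) = 16.5999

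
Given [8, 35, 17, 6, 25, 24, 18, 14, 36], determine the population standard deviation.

10.0554

Step 1: Compute the mean: 20.3333
Step 2: Sum of squared deviations from the mean: 910
Step 3: Population variance = 910 / 9 = 101.1111
Step 4: Standard deviation = sqrt(101.1111) = 10.0554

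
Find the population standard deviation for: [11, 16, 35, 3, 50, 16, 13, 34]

14.7118

Step 1: Compute the mean: 22.25
Step 2: Sum of squared deviations from the mean: 1731.5
Step 3: Population variance = 1731.5 / 8 = 216.4375
Step 4: Standard deviation = sqrt(216.4375) = 14.7118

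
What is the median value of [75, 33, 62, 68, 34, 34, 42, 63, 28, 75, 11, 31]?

38

Step 1: Sort the data in ascending order: [11, 28, 31, 33, 34, 34, 42, 62, 63, 68, 75, 75]
Step 2: The number of values is n = 12.
Step 3: Since n is even, the median is the average of positions 6 and 7:
  Median = (34 + 42) / 2 = 38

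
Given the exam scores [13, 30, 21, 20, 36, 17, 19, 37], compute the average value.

24.125

Step 1: Sum all values: 13 + 30 + 21 + 20 + 36 + 17 + 19 + 37 = 193
Step 2: Count the number of values: n = 8
Step 3: Mean = sum / n = 193 / 8 = 24.125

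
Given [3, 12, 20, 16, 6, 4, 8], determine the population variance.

34.9796

Step 1: Compute the mean: (3 + 12 + 20 + 16 + 6 + 4 + 8) / 7 = 9.8571
Step 2: Compute squared deviations from the mean:
  (3 - 9.8571)^2 = 47.0204
  (12 - 9.8571)^2 = 4.5918
  (20 - 9.8571)^2 = 102.8776
  (16 - 9.8571)^2 = 37.7347
  (6 - 9.8571)^2 = 14.8776
  (4 - 9.8571)^2 = 34.3061
  (8 - 9.8571)^2 = 3.449
Step 3: Sum of squared deviations = 244.8571
Step 4: Population variance = 244.8571 / 7 = 34.9796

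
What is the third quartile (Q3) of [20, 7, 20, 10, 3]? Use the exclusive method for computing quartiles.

20

Step 1: Sort the data: [3, 7, 10, 20, 20]
Step 2: n = 5
Step 3: Using the exclusive quartile method:
  Q1 = 5
  Q2 (median) = 10
  Q3 = 20
  IQR = Q3 - Q1 = 20 - 5 = 15
Step 4: Q3 = 20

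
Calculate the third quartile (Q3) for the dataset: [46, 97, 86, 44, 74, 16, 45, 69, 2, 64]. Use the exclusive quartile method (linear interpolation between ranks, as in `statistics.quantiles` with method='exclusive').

77

Step 1: Sort the data: [2, 16, 44, 45, 46, 64, 69, 74, 86, 97]
Step 2: n = 10
Step 3: Using the exclusive quartile method:
  Q1 = 37
  Q2 (median) = 55
  Q3 = 77
  IQR = Q3 - Q1 = 77 - 37 = 40
Step 4: Q3 = 77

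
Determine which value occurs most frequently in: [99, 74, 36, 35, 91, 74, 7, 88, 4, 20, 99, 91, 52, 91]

91

Step 1: Count the frequency of each value:
  4: appears 1 time(s)
  7: appears 1 time(s)
  20: appears 1 time(s)
  35: appears 1 time(s)
  36: appears 1 time(s)
  52: appears 1 time(s)
  74: appears 2 time(s)
  88: appears 1 time(s)
  91: appears 3 time(s)
  99: appears 2 time(s)
Step 2: The value 91 appears most frequently (3 times).
Step 3: Mode = 91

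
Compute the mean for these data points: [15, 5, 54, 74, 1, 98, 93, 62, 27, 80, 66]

52.2727

Step 1: Sum all values: 15 + 5 + 54 + 74 + 1 + 98 + 93 + 62 + 27 + 80 + 66 = 575
Step 2: Count the number of values: n = 11
Step 3: Mean = sum / n = 575 / 11 = 52.2727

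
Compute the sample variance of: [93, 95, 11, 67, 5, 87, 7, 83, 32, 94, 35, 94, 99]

1421.7308

Step 1: Compute the mean: (93 + 95 + 11 + 67 + 5 + 87 + 7 + 83 + 32 + 94 + 35 + 94 + 99) / 13 = 61.6923
Step 2: Compute squared deviations from the mean:
  (93 - 61.6923)^2 = 980.1716
  (95 - 61.6923)^2 = 1109.4024
  (11 - 61.6923)^2 = 2569.7101
  (67 - 61.6923)^2 = 28.1716
  (5 - 61.6923)^2 = 3214.0178
  (87 - 61.6923)^2 = 640.4793
  (7 - 61.6923)^2 = 2991.2485
  (83 - 61.6923)^2 = 454.0178
  (32 - 61.6923)^2 = 881.6331
  (94 - 61.6923)^2 = 1043.787
  (35 - 61.6923)^2 = 712.4793
  (94 - 61.6923)^2 = 1043.787
  (99 - 61.6923)^2 = 1391.8639
Step 3: Sum of squared deviations = 17060.7692
Step 4: Sample variance = 17060.7692 / 12 = 1421.7308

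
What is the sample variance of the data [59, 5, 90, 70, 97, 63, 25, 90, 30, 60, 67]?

847.6545

Step 1: Compute the mean: (59 + 5 + 90 + 70 + 97 + 63 + 25 + 90 + 30 + 60 + 67) / 11 = 59.6364
Step 2: Compute squared deviations from the mean:
  (59 - 59.6364)^2 = 0.405
  (5 - 59.6364)^2 = 2985.1322
  (90 - 59.6364)^2 = 921.9504
  (70 - 59.6364)^2 = 107.405
  (97 - 59.6364)^2 = 1396.0413
  (63 - 59.6364)^2 = 11.314
  (25 - 59.6364)^2 = 1199.6777
  (90 - 59.6364)^2 = 921.9504
  (30 - 59.6364)^2 = 878.314
  (60 - 59.6364)^2 = 0.1322
  (67 - 59.6364)^2 = 54.2231
Step 3: Sum of squared deviations = 8476.5455
Step 4: Sample variance = 8476.5455 / 10 = 847.6545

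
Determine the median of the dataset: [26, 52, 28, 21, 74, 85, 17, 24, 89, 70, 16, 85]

40

Step 1: Sort the data in ascending order: [16, 17, 21, 24, 26, 28, 52, 70, 74, 85, 85, 89]
Step 2: The number of values is n = 12.
Step 3: Since n is even, the median is the average of positions 6 and 7:
  Median = (28 + 52) / 2 = 40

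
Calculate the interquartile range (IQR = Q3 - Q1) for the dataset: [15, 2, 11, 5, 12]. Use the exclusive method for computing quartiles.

10

Step 1: Sort the data: [2, 5, 11, 12, 15]
Step 2: n = 5
Step 3: Using the exclusive quartile method:
  Q1 = 3.5
  Q2 (median) = 11
  Q3 = 13.5
  IQR = Q3 - Q1 = 13.5 - 3.5 = 10
Step 4: IQR = 10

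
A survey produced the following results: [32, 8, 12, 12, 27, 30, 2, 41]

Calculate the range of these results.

39

Step 1: Identify the maximum value: max = 41
Step 2: Identify the minimum value: min = 2
Step 3: Range = max - min = 41 - 2 = 39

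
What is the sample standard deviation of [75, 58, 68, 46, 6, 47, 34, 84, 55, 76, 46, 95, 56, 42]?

22.6594

Step 1: Compute the mean: 56.2857
Step 2: Sum of squared deviations from the mean: 6674.8571
Step 3: Sample variance = 6674.8571 / 13 = 513.4505
Step 4: Standard deviation = sqrt(513.4505) = 22.6594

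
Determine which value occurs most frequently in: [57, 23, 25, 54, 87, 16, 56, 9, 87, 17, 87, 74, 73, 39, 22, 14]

87

Step 1: Count the frequency of each value:
  9: appears 1 time(s)
  14: appears 1 time(s)
  16: appears 1 time(s)
  17: appears 1 time(s)
  22: appears 1 time(s)
  23: appears 1 time(s)
  25: appears 1 time(s)
  39: appears 1 time(s)
  54: appears 1 time(s)
  56: appears 1 time(s)
  57: appears 1 time(s)
  73: appears 1 time(s)
  74: appears 1 time(s)
  87: appears 3 time(s)
Step 2: The value 87 appears most frequently (3 times).
Step 3: Mode = 87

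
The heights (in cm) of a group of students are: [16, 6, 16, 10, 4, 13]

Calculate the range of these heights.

12

Step 1: Identify the maximum value: max = 16
Step 2: Identify the minimum value: min = 4
Step 3: Range = max - min = 16 - 4 = 12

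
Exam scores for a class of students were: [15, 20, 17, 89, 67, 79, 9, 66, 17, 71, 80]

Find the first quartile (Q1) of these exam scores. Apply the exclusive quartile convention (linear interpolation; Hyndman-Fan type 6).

17

Step 1: Sort the data: [9, 15, 17, 17, 20, 66, 67, 71, 79, 80, 89]
Step 2: n = 11
Step 3: Using the exclusive quartile method:
  Q1 = 17
  Q2 (median) = 66
  Q3 = 79
  IQR = Q3 - Q1 = 79 - 17 = 62
Step 4: Q1 = 17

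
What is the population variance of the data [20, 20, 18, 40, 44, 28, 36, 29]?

84.7344

Step 1: Compute the mean: (20 + 20 + 18 + 40 + 44 + 28 + 36 + 29) / 8 = 29.375
Step 2: Compute squared deviations from the mean:
  (20 - 29.375)^2 = 87.8906
  (20 - 29.375)^2 = 87.8906
  (18 - 29.375)^2 = 129.3906
  (40 - 29.375)^2 = 112.8906
  (44 - 29.375)^2 = 213.8906
  (28 - 29.375)^2 = 1.8906
  (36 - 29.375)^2 = 43.8906
  (29 - 29.375)^2 = 0.1406
Step 3: Sum of squared deviations = 677.875
Step 4: Population variance = 677.875 / 8 = 84.7344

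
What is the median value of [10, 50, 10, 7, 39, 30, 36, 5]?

20

Step 1: Sort the data in ascending order: [5, 7, 10, 10, 30, 36, 39, 50]
Step 2: The number of values is n = 8.
Step 3: Since n is even, the median is the average of positions 4 and 5:
  Median = (10 + 30) / 2 = 20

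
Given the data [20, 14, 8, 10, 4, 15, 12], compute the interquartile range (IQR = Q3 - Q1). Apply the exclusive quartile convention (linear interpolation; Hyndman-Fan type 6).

7

Step 1: Sort the data: [4, 8, 10, 12, 14, 15, 20]
Step 2: n = 7
Step 3: Using the exclusive quartile method:
  Q1 = 8
  Q2 (median) = 12
  Q3 = 15
  IQR = Q3 - Q1 = 15 - 8 = 7
Step 4: IQR = 7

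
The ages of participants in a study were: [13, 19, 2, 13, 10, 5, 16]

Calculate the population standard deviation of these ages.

5.5402

Step 1: Compute the mean: 11.1429
Step 2: Sum of squared deviations from the mean: 214.8571
Step 3: Population variance = 214.8571 / 7 = 30.6939
Step 4: Standard deviation = sqrt(30.6939) = 5.5402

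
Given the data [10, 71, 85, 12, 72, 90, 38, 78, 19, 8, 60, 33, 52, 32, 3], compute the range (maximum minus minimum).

87

Step 1: Identify the maximum value: max = 90
Step 2: Identify the minimum value: min = 3
Step 3: Range = max - min = 90 - 3 = 87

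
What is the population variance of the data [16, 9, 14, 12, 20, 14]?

11.4722

Step 1: Compute the mean: (16 + 9 + 14 + 12 + 20 + 14) / 6 = 14.1667
Step 2: Compute squared deviations from the mean:
  (16 - 14.1667)^2 = 3.3611
  (9 - 14.1667)^2 = 26.6944
  (14 - 14.1667)^2 = 0.0278
  (12 - 14.1667)^2 = 4.6944
  (20 - 14.1667)^2 = 34.0278
  (14 - 14.1667)^2 = 0.0278
Step 3: Sum of squared deviations = 68.8333
Step 4: Population variance = 68.8333 / 6 = 11.4722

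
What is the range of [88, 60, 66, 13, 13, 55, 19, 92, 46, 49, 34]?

79

Step 1: Identify the maximum value: max = 92
Step 2: Identify the minimum value: min = 13
Step 3: Range = max - min = 92 - 13 = 79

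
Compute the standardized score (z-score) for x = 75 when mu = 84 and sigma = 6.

-1.5

Step 1: Recall the z-score formula: z = (x - mu) / sigma
Step 2: Substitute values: z = (75 - 84) / 6
Step 3: z = -9 / 6 = -1.5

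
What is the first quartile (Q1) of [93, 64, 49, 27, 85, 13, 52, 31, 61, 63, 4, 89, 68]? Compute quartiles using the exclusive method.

29

Step 1: Sort the data: [4, 13, 27, 31, 49, 52, 61, 63, 64, 68, 85, 89, 93]
Step 2: n = 13
Step 3: Using the exclusive quartile method:
  Q1 = 29
  Q2 (median) = 61
  Q3 = 76.5
  IQR = Q3 - Q1 = 76.5 - 29 = 47.5
Step 4: Q1 = 29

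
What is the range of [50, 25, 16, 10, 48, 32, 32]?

40

Step 1: Identify the maximum value: max = 50
Step 2: Identify the minimum value: min = 10
Step 3: Range = max - min = 50 - 10 = 40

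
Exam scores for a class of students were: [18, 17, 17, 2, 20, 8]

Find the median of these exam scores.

17

Step 1: Sort the data in ascending order: [2, 8, 17, 17, 18, 20]
Step 2: The number of values is n = 6.
Step 3: Since n is even, the median is the average of positions 3 and 4:
  Median = (17 + 17) / 2 = 17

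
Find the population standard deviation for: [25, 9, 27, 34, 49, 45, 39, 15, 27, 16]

12.5236

Step 1: Compute the mean: 28.6
Step 2: Sum of squared deviations from the mean: 1568.4
Step 3: Population variance = 1568.4 / 10 = 156.84
Step 4: Standard deviation = sqrt(156.84) = 12.5236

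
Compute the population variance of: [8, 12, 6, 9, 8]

3.84

Step 1: Compute the mean: (8 + 12 + 6 + 9 + 8) / 5 = 8.6
Step 2: Compute squared deviations from the mean:
  (8 - 8.6)^2 = 0.36
  (12 - 8.6)^2 = 11.56
  (6 - 8.6)^2 = 6.76
  (9 - 8.6)^2 = 0.16
  (8 - 8.6)^2 = 0.36
Step 3: Sum of squared deviations = 19.2
Step 4: Population variance = 19.2 / 5 = 3.84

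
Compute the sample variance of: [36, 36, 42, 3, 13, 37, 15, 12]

223.9286

Step 1: Compute the mean: (36 + 36 + 42 + 3 + 13 + 37 + 15 + 12) / 8 = 24.25
Step 2: Compute squared deviations from the mean:
  (36 - 24.25)^2 = 138.0625
  (36 - 24.25)^2 = 138.0625
  (42 - 24.25)^2 = 315.0625
  (3 - 24.25)^2 = 451.5625
  (13 - 24.25)^2 = 126.5625
  (37 - 24.25)^2 = 162.5625
  (15 - 24.25)^2 = 85.5625
  (12 - 24.25)^2 = 150.0625
Step 3: Sum of squared deviations = 1567.5
Step 4: Sample variance = 1567.5 / 7 = 223.9286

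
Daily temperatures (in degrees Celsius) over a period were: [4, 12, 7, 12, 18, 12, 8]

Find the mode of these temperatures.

12

Step 1: Count the frequency of each value:
  4: appears 1 time(s)
  7: appears 1 time(s)
  8: appears 1 time(s)
  12: appears 3 time(s)
  18: appears 1 time(s)
Step 2: The value 12 appears most frequently (3 times).
Step 3: Mode = 12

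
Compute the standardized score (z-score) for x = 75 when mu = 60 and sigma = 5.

3

Step 1: Recall the z-score formula: z = (x - mu) / sigma
Step 2: Substitute values: z = (75 - 60) / 5
Step 3: z = 15 / 5 = 3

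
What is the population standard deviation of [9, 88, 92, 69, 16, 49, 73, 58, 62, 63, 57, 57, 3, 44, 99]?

27.7236

Step 1: Compute the mean: 55.9333
Step 2: Sum of squared deviations from the mean: 11528.9333
Step 3: Population variance = 11528.9333 / 15 = 768.5956
Step 4: Standard deviation = sqrt(768.5956) = 27.7236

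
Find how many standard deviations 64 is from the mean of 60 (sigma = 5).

0.8

Step 1: Recall the z-score formula: z = (x - mu) / sigma
Step 2: Substitute values: z = (64 - 60) / 5
Step 3: z = 4 / 5 = 0.8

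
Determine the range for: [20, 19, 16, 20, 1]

19

Step 1: Identify the maximum value: max = 20
Step 2: Identify the minimum value: min = 1
Step 3: Range = max - min = 20 - 1 = 19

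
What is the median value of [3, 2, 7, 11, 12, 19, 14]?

11

Step 1: Sort the data in ascending order: [2, 3, 7, 11, 12, 14, 19]
Step 2: The number of values is n = 7.
Step 3: Since n is odd, the median is the middle value at position 4: 11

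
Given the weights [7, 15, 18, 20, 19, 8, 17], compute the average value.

14.8571

Step 1: Sum all values: 7 + 15 + 18 + 20 + 19 + 8 + 17 = 104
Step 2: Count the number of values: n = 7
Step 3: Mean = sum / n = 104 / 7 = 14.8571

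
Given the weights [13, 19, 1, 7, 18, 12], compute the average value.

11.6667

Step 1: Sum all values: 13 + 19 + 1 + 7 + 18 + 12 = 70
Step 2: Count the number of values: n = 6
Step 3: Mean = sum / n = 70 / 6 = 11.6667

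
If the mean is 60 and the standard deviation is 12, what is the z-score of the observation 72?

1

Step 1: Recall the z-score formula: z = (x - mu) / sigma
Step 2: Substitute values: z = (72 - 60) / 12
Step 3: z = 12 / 12 = 1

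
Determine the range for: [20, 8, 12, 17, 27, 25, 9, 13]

19

Step 1: Identify the maximum value: max = 27
Step 2: Identify the minimum value: min = 8
Step 3: Range = max - min = 27 - 8 = 19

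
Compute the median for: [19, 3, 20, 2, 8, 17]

12.5

Step 1: Sort the data in ascending order: [2, 3, 8, 17, 19, 20]
Step 2: The number of values is n = 6.
Step 3: Since n is even, the median is the average of positions 3 and 4:
  Median = (8 + 17) / 2 = 12.5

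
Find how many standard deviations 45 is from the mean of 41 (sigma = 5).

0.8

Step 1: Recall the z-score formula: z = (x - mu) / sigma
Step 2: Substitute values: z = (45 - 41) / 5
Step 3: z = 4 / 5 = 0.8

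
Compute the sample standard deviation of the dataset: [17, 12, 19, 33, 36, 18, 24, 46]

11.5997

Step 1: Compute the mean: 25.625
Step 2: Sum of squared deviations from the mean: 941.875
Step 3: Sample variance = 941.875 / 7 = 134.5536
Step 4: Standard deviation = sqrt(134.5536) = 11.5997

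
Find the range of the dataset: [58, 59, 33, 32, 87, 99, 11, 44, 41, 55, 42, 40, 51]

88

Step 1: Identify the maximum value: max = 99
Step 2: Identify the minimum value: min = 11
Step 3: Range = max - min = 99 - 11 = 88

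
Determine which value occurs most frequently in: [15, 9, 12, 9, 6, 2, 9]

9

Step 1: Count the frequency of each value:
  2: appears 1 time(s)
  6: appears 1 time(s)
  9: appears 3 time(s)
  12: appears 1 time(s)
  15: appears 1 time(s)
Step 2: The value 9 appears most frequently (3 times).
Step 3: Mode = 9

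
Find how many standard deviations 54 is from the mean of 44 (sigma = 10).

1

Step 1: Recall the z-score formula: z = (x - mu) / sigma
Step 2: Substitute values: z = (54 - 44) / 10
Step 3: z = 10 / 10 = 1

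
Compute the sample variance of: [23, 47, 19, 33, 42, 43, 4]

242.8095

Step 1: Compute the mean: (23 + 47 + 19 + 33 + 42 + 43 + 4) / 7 = 30.1429
Step 2: Compute squared deviations from the mean:
  (23 - 30.1429)^2 = 51.0204
  (47 - 30.1429)^2 = 284.1633
  (19 - 30.1429)^2 = 124.1633
  (33 - 30.1429)^2 = 8.1633
  (42 - 30.1429)^2 = 140.5918
  (43 - 30.1429)^2 = 165.3061
  (4 - 30.1429)^2 = 683.449
Step 3: Sum of squared deviations = 1456.8571
Step 4: Sample variance = 1456.8571 / 6 = 242.8095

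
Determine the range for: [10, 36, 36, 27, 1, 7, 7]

35

Step 1: Identify the maximum value: max = 36
Step 2: Identify the minimum value: min = 1
Step 3: Range = max - min = 36 - 1 = 35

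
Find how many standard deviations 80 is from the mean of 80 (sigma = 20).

0

Step 1: Recall the z-score formula: z = (x - mu) / sigma
Step 2: Substitute values: z = (80 - 80) / 20
Step 3: z = 0 / 20 = 0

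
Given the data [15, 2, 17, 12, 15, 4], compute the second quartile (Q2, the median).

13.5

Step 1: Sort the data: [2, 4, 12, 15, 15, 17]
Step 2: n = 6
Step 3: Q2 is the median. Since n is even, it is the average of the values at positions 3 and 4:
  Q2 = (12 + 15) / 2 = 13.5
Step 4: Q2 = 13.5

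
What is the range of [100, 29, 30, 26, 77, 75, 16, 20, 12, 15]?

88

Step 1: Identify the maximum value: max = 100
Step 2: Identify the minimum value: min = 12
Step 3: Range = max - min = 100 - 12 = 88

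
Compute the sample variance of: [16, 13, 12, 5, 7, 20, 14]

26.2857

Step 1: Compute the mean: (16 + 13 + 12 + 5 + 7 + 20 + 14) / 7 = 12.4286
Step 2: Compute squared deviations from the mean:
  (16 - 12.4286)^2 = 12.7551
  (13 - 12.4286)^2 = 0.3265
  (12 - 12.4286)^2 = 0.1837
  (5 - 12.4286)^2 = 55.1837
  (7 - 12.4286)^2 = 29.4694
  (20 - 12.4286)^2 = 57.3265
  (14 - 12.4286)^2 = 2.4694
Step 3: Sum of squared deviations = 157.7143
Step 4: Sample variance = 157.7143 / 6 = 26.2857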